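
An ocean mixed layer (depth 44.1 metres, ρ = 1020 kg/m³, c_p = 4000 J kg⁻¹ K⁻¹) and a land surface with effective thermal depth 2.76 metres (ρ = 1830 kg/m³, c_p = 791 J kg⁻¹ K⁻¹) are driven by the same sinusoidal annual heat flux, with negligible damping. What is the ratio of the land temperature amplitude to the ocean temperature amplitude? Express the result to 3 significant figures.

45.0

C_ocean = 1020 × 4000 × 44.1 = 1.80×10^8 J/(m²·K).
C_land = 1830 × 791 × 2.76 = 4.00×10^6 J/(m²·K).
Undamped amplitude ∝ 1/C, so A_land/A_ocean = C_ocean/C_land = 45.0.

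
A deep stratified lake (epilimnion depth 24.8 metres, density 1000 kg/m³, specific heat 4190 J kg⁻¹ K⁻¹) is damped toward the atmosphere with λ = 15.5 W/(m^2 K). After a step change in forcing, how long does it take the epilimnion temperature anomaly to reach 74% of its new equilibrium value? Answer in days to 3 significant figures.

105 days

Areal heat capacity C = ρ c_p D = 1000 × 4190 × 24.8 = 1.04×10^8 J/(m²·K).
τ = C / λ = 1.04×10^8 / 15.5 = 6.70×10^6 s.
Fraction reached: 1 − e^(−t/τ) = 0.74 ⇒ t = −τ ln(1 − 0.74) = τ × 1.35.
t = 9.03×10^6 s = 105 days.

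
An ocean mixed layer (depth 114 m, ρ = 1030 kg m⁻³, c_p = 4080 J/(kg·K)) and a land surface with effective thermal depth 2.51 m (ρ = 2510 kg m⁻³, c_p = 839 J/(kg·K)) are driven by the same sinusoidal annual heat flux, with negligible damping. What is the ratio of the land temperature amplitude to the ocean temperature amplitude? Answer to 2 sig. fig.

91

C_ocean = 1030 × 4080 × 114 = 4.79×10^8 J/(m²·K).
C_land = 2510 × 839 × 2.51 = 5.29×10^6 J/(m²·K).
Undamped amplitude ∝ 1/C, so A_land/A_ocean = C_ocean/C_land = 90.6.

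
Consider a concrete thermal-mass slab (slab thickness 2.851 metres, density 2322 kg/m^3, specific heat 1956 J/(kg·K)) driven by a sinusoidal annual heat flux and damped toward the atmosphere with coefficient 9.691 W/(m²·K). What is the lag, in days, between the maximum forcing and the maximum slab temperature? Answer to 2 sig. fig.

Areal heat capacity C = ρ c_p D = 2322 × 1956 × 2.851 = 1.29×10^7 J/(m^2 K).
ω = 2π / 3.15×10^7 s = 1.99×10^-7 s⁻¹.
Phase lag φ = arctan(Cω/λ) = arctan(2.58/9.691) = 0.260 rad.
Time lag = φ / ω = 0.260 / 1.99×10^-7 = 1.31×10^6 s = 15.1 days.

15 days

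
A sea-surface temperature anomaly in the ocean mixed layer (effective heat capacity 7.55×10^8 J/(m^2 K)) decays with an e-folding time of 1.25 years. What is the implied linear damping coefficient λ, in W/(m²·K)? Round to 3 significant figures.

19.1

Areal heat capacity C = 7.55×10^8 J/(m^2 K) (given).
τ = 1.25 years = 3.94×10^7 s.
λ = C / τ = 7.55×10^8 / 3.94×10^7 = 19.1 W/(m²·K).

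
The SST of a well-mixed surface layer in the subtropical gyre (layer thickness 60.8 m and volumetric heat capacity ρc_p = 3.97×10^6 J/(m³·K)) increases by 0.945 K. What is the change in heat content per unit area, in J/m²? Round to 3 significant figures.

Areal heat capacity C = ρc_p × D = 3.97×10^6 × 60.8 = 2.41×10^8 J/(m^2 K).
ΔQ = C ΔT = 2.41×10^8 × 0.945 = 2.28×10^8 J/m².

2.28×10^8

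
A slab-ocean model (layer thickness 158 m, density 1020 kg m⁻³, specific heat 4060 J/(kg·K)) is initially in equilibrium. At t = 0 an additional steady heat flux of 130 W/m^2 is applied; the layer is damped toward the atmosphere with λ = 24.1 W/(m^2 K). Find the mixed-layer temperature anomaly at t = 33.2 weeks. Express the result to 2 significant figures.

2.8 K

Areal heat capacity C = ρ c_p D = 1020 × 4060 × 158 = 6.54×10^8 J/(m^2 K).
τ = C / λ = 6.54×10^8 / 24.1 = 2.71×10^7 s.
Equilibrium anomaly ΔT_eq = F / λ = 130 / 24.1 = 5.39 K.
t = 33.2 weeks = 2.01×10^7 s, so t/τ = 0.740.
ΔT(t) = ΔT_eq (1 − e^(−t/τ)) = 5.39 × (1 − e^−0.740) = 2.82 K.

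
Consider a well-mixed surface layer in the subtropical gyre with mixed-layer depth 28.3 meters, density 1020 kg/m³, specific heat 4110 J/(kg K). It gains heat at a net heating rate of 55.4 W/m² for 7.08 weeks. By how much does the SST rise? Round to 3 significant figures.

Areal heat capacity C = ρ c_p D = 1020 × 4110 × 28.3 = 1.19×10^8 J/(m²·K).
Net heat input Q = F Δt = 55.4 × (7.08 weeks × 6.048×10^5 s/week) = 2.37×10^8 J/m².
ΔT = Q / C = 2.37×10^8 / 1.19×10^8 = 2.00 K.

2.00 K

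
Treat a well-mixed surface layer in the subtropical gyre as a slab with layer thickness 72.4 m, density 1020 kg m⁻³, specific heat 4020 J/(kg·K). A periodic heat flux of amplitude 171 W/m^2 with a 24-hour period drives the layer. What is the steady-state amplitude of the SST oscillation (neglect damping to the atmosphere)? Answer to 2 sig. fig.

Areal heat capacity C = ρ c_p D = 1020 × 4020 × 72.4 = 2.97×10^8 J/(m²·K).
Angular frequency ω = 2π / T = 2π / 86400 s = 7.27×10^-5 s⁻¹.
Cω = 2.97×10^8 × 7.27×10^-5 = 21600 W/(m²·K).
Amplitude A = F₀ / (Cω) = 171 / 21600 = 0.00792 K.

0.0079 K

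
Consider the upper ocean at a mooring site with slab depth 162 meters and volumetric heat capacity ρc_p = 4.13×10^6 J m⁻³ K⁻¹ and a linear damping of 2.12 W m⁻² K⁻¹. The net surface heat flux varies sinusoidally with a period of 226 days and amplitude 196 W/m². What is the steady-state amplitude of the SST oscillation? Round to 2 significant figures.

Areal heat capacity C = ρc_p × D = 4.13×10^6 × 162 = 6.69×10^8 J/(m²·K).
Angular frequency ω = 2π / T = 2π / 1.95×10^7 s = 3.22×10^-7 s⁻¹.
√((Cω)² + λ²) = √((215)² + 2.12²) = 215 W/(m²·K).
Amplitude A = F₀ / √((Cω)²+λ²) = 196 / 215 = 0.910 K.

0.91 K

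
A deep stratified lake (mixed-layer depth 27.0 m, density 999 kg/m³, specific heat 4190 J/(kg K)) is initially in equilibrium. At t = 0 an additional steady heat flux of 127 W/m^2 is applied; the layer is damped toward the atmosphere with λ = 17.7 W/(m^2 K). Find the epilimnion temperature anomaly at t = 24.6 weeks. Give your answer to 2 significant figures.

Areal heat capacity C = ρ c_p D = 999 × 4190 × 27.0 = 1.13×10^8 J m⁻² K⁻¹.
τ = C / λ = 1.13×10^8 / 17.7 = 6.39×10^6 s.
Equilibrium anomaly ΔT_eq = F / λ = 127 / 17.7 = 7.18 K.
t = 24.6 weeks = 1.49×10^7 s, so t/τ = 2.33.
ΔT(t) = ΔT_eq (1 − e^(−t/τ)) = 7.18 × (1 − e^−2.33) = 6.48 K.

6.5 K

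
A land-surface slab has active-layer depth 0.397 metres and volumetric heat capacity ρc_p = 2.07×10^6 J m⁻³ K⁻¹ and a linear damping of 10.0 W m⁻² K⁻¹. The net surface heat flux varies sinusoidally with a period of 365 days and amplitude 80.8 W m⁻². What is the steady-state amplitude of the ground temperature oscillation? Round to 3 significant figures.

Areal heat capacity C = ρc_p × D = 2.07×10^6 × 0.397 = 8.22×10^5 J/(m²·K).
Angular frequency ω = 2π / T = 2π / 3.15×10^7 s = 1.99×10^-7 s⁻¹.
√((Cω)² + λ²) = √((0.164)² + 10.0²) = 10.0 W/(m²·K).
Amplitude A = F₀ / √((Cω)²+λ²) = 80.8 / 10.0 = 8.08 K.

8.08 K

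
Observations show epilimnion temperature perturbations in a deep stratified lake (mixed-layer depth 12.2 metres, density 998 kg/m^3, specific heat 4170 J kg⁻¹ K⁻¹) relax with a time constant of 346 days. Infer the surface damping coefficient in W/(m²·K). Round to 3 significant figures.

1.70

Areal heat capacity C = ρ c_p D = 998 × 4170 × 12.2 = 5.08×10^7 J/(m^2 K).
τ = 346 days = 2.99×10^7 s.
λ = C / τ = 5.08×10^7 / 2.99×10^7 = 1.70 W/(m²·K).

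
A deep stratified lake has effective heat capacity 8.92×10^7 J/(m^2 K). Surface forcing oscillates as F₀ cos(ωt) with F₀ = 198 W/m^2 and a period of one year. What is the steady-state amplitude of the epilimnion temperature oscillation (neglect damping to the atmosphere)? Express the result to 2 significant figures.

Areal heat capacity C = 8.92×10^7 J/(m^2 K) (given).
Angular frequency ω = 2π / T = 2π / 3.15×10^7 s = 1.99×10^-7 s⁻¹.
Cω = 8.92×10^7 × 1.99×10^-7 = 17.8 W/(m²·K).
Amplitude A = F₀ / (Cω) = 198 / 17.8 = 11.1 K.

11 K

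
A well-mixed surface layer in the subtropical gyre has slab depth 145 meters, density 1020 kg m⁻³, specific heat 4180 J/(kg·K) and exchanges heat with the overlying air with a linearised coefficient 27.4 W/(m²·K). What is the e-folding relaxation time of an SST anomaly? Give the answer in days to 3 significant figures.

Areal heat capacity C = ρ c_p D = 1020 × 4180 × 145 = 6.18×10^8 J m⁻² K⁻¹.
Relaxation time τ = C / λ = 6.18×10^8 / 27.4 = 2.26×10^7 s.
In days: 2.26×10^7 s / (86400 s/day) = 261 days.

261 days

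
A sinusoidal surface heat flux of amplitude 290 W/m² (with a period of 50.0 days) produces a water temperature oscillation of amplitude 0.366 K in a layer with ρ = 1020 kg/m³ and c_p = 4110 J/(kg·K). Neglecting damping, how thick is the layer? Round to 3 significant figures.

130 m

ω = 2π / 4.32×10^6 s = 1.45×10^-6 s⁻¹.
Required C = F₀ / (A ω) = 290 / (0.366 × 1.45×10^-6) = 5.45×10^8 J/(m²·K).
D = C / (ρ c_p) = 5.45×10^8 / (1020 × 4110) = 130 m.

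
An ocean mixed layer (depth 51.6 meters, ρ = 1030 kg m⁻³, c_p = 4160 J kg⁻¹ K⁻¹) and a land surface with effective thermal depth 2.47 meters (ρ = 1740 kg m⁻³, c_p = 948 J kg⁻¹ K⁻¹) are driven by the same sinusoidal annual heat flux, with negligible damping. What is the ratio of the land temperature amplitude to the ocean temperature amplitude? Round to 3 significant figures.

C_ocean = 1030 × 4160 × 51.6 = 2.21×10^8 J/(m²·K).
C_land = 1740 × 948 × 2.47 = 4.07×10^6 J/(m²·K).
Undamped amplitude ∝ 1/C, so A_land/A_ocean = C_ocean/C_land = 54.3.

54.3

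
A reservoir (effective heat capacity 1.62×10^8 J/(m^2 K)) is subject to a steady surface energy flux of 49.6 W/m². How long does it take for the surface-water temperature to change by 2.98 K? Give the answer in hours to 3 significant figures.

2700 hours

Areal heat capacity C = 1.62×10^8 J/(m^2 K) (given).
Time required: Δt = C ΔT / F = 1.62×10^8 × 2.98 / 49.6 = 9.73×10^6 s.
In hours: 9.73×10^6 s / (3600 s/hour) = 2700 hours.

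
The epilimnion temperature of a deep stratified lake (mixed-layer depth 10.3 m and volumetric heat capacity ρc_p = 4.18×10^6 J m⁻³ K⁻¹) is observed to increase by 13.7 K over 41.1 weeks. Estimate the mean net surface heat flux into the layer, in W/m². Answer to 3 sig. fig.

23.7

Areal heat capacity C = ρc_p × D = 4.18×10^6 × 10.3 = 4.31×10^7 J m⁻² K⁻¹.
Required heat per unit area: Q = C ΔT = 4.31×10^7 × 13.7 = 5.90×10^8 J/m².
Flux F = Q / Δt = 5.90×10^8 / 2.49×10^7 s = 23.7 W/m².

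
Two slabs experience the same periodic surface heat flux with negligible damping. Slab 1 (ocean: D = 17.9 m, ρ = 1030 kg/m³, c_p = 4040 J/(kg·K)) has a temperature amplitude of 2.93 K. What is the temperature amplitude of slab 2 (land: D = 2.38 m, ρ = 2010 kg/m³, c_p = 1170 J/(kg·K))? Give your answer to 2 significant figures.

39 K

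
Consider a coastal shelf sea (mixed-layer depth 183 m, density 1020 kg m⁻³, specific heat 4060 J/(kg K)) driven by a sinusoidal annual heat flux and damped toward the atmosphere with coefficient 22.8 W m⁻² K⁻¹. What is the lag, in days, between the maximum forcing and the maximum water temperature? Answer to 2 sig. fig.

83 days

Areal heat capacity C = ρ c_p D = 1020 × 4060 × 183 = 7.58×10^8 J/(m²·K).
ω = 2π / 3.15×10^7 s = 1.99×10^-7 s⁻¹.
Phase lag φ = arctan(Cω/λ) = arctan(151/22.8) = 1.42 rad.
Time lag = φ / ω = 1.42 / 1.99×10^-7 = 7.13×10^6 s = 82.5 days.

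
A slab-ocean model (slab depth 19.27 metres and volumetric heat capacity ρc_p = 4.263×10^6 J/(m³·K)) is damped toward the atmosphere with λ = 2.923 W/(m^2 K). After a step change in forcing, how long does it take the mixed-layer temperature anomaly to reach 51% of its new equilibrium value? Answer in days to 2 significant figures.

Areal heat capacity C = ρc_p × D = 4.263×10^6 × 19.27 = 8.21×10^7 J/(m^2 K).
τ = C / λ = 8.21×10^7 / 2.923 = 2.81×10^7 s.
Fraction reached: 1 − e^(−t/τ) = 0.51 ⇒ t = −τ ln(1 − 0.51) = τ × 0.713.
t = 2.00×10^7 s = 232 days.

230 days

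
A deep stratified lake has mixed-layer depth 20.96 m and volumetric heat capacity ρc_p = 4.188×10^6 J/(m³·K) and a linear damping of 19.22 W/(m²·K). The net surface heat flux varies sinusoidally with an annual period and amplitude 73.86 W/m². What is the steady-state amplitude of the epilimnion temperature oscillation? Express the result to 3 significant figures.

Areal heat capacity C = ρc_p × D = 4.188×10^6 × 20.96 = 8.78×10^7 J/(m²·K).
Angular frequency ω = 2π / T = 2π / 3.15×10^7 s = 1.99×10^-7 s⁻¹.
√((Cω)² + λ²) = √((17.5)² + 19.22²) = 26.0 W/(m²·K).
Amplitude A = F₀ / √((Cω)²+λ²) = 73.86 / 26.0 = 2.84 K.

2.84 K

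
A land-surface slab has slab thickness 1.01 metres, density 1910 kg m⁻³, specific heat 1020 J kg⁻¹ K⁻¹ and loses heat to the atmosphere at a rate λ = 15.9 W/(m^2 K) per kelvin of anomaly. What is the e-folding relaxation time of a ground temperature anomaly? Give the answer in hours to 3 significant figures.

34.4 hours

Areal heat capacity C = ρ c_p D = 1910 × 1020 × 1.01 = 1.97×10^6 J/(m²·K).
Relaxation time τ = C / λ = 1.97×10^6 / 15.9 = 1.24×10^5 s.
In hours: 1.24×10^5 s / (3600 s/hour) = 34.4 hours.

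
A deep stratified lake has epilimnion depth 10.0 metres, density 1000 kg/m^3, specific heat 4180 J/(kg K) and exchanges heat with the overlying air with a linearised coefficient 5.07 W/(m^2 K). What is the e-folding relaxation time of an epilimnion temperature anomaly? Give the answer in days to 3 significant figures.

95.4 days

Areal heat capacity C = ρ c_p D = 1000 × 4180 × 10.0 = 4.18×10^7 J/(m²·K).
Relaxation time τ = C / λ = 4.18×10^7 / 5.07 = 8.24×10^6 s.
In days: 8.24×10^6 s / (86400 s/day) = 95.4 days.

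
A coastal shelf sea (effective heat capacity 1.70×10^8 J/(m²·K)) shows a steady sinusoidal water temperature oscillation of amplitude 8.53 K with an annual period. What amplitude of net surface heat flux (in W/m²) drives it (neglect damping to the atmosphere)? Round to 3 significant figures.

Areal heat capacity C = 1.70×10^8 J/(m²·K) (given).
ω = 2π / 3.15×10^7 s = 1.99×10^-7 s⁻¹.
Cω = 1.70×10^8 × 1.99×10^-7 = 33.9 W/(m²·K).
F₀ = A × Cω = 8.53 × 33.9 = 289 W/m².

289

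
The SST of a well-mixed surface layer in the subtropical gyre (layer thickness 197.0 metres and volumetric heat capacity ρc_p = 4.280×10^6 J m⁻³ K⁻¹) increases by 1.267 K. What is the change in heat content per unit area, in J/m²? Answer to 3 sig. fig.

Areal heat capacity C = ρc_p × D = 4.280×10^6 × 197.0 = 8.43×10^8 J/(m^2 K).
ΔQ = C ΔT = 8.43×10^8 × 1.267 = 1.07×10^9 J/m².

1.07×10^9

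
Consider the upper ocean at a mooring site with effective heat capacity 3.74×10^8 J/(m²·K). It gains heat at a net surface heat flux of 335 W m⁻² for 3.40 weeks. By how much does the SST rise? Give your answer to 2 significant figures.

Areal heat capacity C = 3.74×10^8 J/(m²·K) (given).
Net heat input Q = F Δt = 335 × (3.40 weeks × 6.048×10^5 s/week) = 6.89×10^8 J/m².
ΔT = Q / C = 6.89×10^8 / 3.74×10^8 = 1.84 K.

1.8 K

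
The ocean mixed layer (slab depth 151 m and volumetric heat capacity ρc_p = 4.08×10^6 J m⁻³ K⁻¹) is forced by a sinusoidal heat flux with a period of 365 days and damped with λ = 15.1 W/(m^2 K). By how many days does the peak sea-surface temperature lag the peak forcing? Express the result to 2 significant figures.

84 days

Areal heat capacity C = ρc_p × D = 4.08×10^6 × 151 = 6.16×10^8 J m⁻² K⁻¹.
ω = 2π / 3.15×10^7 s = 1.99×10^-7 s⁻¹.
Phase lag φ = arctan(Cω/λ) = arctan(123/15.1) = 1.45 rad.
Time lag = φ / ω = 1.45 / 1.99×10^-7 = 7.27×10^6 s = 84.1 days.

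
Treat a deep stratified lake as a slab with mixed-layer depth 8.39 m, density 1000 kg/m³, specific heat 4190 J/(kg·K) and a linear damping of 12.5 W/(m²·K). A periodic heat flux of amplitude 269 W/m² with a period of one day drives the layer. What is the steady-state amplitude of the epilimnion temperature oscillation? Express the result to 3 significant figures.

Areal heat capacity C = ρ c_p D = 1000 × 4190 × 8.39 = 3.52×10^7 J/(m²·K).
Angular frequency ω = 2π / T = 2π / 86400 s = 7.27×10^-5 s⁻¹.
√((Cω)² + λ²) = √((2560)² + 12.5²) = 2560 W/(m²·K).
Amplitude A = F₀ / √((Cω)²+λ²) = 269 / 2560 = 0.105 K.

0.105 K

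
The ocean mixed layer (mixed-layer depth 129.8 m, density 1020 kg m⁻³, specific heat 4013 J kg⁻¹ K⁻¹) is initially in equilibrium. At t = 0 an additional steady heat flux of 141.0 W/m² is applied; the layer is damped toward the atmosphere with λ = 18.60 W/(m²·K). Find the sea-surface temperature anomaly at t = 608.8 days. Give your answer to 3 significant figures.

Areal heat capacity C = ρ c_p D = 1020 × 4013 × 129.8 = 5.31×10^8 J m⁻² K⁻¹.
τ = C / λ = 5.31×10^8 / 18.60 = 2.86×10^7 s.
Equilibrium anomaly ΔT_eq = F / λ = 141.0 / 18.60 = 7.58 K.
t = 608.8 days = 5.26×10^7 s, so t/τ = 1.84.
ΔT(t) = ΔT_eq (1 − e^(−t/τ)) = 7.58 × (1 − e^−1.84) = 6.38 K.

6.38 K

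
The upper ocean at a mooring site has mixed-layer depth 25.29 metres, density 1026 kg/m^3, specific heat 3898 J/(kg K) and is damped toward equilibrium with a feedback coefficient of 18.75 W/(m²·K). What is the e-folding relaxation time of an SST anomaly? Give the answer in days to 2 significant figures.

62 days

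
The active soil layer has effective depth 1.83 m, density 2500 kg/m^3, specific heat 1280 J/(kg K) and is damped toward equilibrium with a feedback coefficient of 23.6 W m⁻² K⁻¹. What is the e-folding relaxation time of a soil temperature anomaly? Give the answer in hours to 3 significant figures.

68.9 hours

Areal heat capacity C = ρ c_p D = 2500 × 1280 × 1.83 = 5.86×10^6 J/(m^2 K).
Relaxation time τ = C / λ = 5.86×10^6 / 23.6 = 2.48×10^5 s.
In hours: 2.48×10^5 s / (3600 s/hour) = 68.9 hours.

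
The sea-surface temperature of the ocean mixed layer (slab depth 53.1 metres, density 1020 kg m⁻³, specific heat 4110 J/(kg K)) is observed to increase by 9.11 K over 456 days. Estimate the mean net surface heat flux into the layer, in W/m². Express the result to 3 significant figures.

51.5

Areal heat capacity C = ρ c_p D = 1020 × 4110 × 53.1 = 2.23×10^8 J/(m²·K).
Required heat per unit area: Q = C ΔT = 2.23×10^8 × 9.11 = 2.03×10^9 J/m².
Flux F = Q / Δt = 2.03×10^9 / 3.94×10^7 s = 51.5 W/m².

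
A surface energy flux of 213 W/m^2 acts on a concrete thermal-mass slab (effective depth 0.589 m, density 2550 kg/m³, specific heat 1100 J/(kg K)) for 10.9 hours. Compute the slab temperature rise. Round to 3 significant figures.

5.06 K

Areal heat capacity C = ρ c_p D = 2550 × 1100 × 0.589 = 1.65×10^6 J/(m²·K).
Net heat input Q = F Δt = 213 × (10.9 hours × 3600 s/hour) = 8.36×10^6 J/m².
ΔT = Q / C = 8.36×10^6 / 1.65×10^6 = 5.06 K.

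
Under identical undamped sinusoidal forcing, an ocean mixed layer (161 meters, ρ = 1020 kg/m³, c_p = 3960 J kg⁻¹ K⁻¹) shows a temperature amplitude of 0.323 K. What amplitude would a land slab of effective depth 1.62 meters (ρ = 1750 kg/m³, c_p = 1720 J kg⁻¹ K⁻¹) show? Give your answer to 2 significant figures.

C_ocean = 6.50×10^8 J/(m²·K); C_land = 4.88×10^6 J/(m²·K).
A ∝ 1/C ⇒ A_land = A_ocean × C_ocean/C_land = 0.323 × 133 = 43.1 K.

43 K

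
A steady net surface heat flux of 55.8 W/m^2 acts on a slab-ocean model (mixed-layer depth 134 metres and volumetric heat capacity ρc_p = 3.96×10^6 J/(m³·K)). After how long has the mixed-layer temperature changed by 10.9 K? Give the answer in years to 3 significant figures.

3.28 years

Areal heat capacity C = ρc_p × D = 3.96×10^6 × 134 = 5.31×10^8 J m⁻² K⁻¹.
Time required: Δt = C ΔT / F = 5.31×10^8 × 10.9 / 55.8 = 1.04×10^8 s.
In years: 1.04×10^8 s / (3.156×10^7 s/year) = 3.28 years.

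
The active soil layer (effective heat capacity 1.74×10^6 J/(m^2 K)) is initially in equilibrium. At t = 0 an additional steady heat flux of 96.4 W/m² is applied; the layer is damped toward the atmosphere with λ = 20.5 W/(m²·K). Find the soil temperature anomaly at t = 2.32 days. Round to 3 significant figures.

4.26 K

Areal heat capacity C = 1.74×10^6 J/(m^2 K) (given).
τ = C / λ = 1.74×10^6 / 20.5 = 84900 s.
Equilibrium anomaly ΔT_eq = F / λ = 96.4 / 20.5 = 4.70 K.
t = 2.32 days = 2.00×10^5 s, so t/τ = 2.36.
ΔT(t) = ΔT_eq (1 − e^(−t/τ)) = 4.70 × (1 − e^−2.36) = 4.26 K.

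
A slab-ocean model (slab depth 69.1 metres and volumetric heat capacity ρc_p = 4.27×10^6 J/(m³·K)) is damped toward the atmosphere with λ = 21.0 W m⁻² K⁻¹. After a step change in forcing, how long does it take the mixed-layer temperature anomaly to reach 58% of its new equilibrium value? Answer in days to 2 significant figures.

Areal heat capacity C = ρc_p × D = 4.27×10^6 × 69.1 = 2.95×10^8 J/(m^2 K).
τ = C / λ = 2.95×10^8 / 21.0 = 1.41×10^7 s.
Fraction reached: 1 − e^(−t/τ) = 0.58 ⇒ t = −τ ln(1 − 0.58) = τ × 0.868.
t = 1.22×10^7 s = 141 days.

140 days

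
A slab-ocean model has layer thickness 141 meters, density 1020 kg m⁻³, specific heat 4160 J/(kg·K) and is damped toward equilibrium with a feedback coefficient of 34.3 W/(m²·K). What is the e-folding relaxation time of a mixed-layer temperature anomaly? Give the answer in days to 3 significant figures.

Areal heat capacity C = ρ c_p D = 1020 × 4160 × 141 = 5.98×10^8 J m⁻² K⁻¹.
Relaxation time τ = C / λ = 5.98×10^8 / 34.3 = 1.74×10^7 s.
In days: 1.74×10^7 s / (86400 s/day) = 202 days.

202 days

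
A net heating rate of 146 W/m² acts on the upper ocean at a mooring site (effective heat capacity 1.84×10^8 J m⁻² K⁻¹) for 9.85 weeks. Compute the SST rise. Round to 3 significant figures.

Areal heat capacity C = 1.84×10^8 J m⁻² K⁻¹ (given).
Net heat input Q = F Δt = 146 × (9.85 weeks × 6.048×10^5 s/week) = 8.70×10^8 J/m².
ΔT = Q / C = 8.70×10^8 / 1.84×10^8 = 4.73 K.

4.73 K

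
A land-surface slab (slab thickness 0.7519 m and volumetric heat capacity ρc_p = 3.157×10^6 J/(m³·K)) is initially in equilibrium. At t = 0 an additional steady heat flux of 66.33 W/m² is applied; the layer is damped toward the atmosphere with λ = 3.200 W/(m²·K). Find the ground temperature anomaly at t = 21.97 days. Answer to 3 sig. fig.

19.1 K

Areal heat capacity C = ρc_p × D = 3.157×10^6 × 0.7519 = 2.37×10^6 J/(m^2 K).
τ = C / λ = 2.37×10^6 / 3.200 = 7.42×10^5 s.
Equilibrium anomaly ΔT_eq = F / λ = 66.33 / 3.200 = 20.7 K.
t = 21.97 days = 1.90×10^6 s, so t/τ = 2.56.
ΔT(t) = ΔT_eq (1 − e^(−t/τ)) = 20.7 × (1 − e^−2.56) = 19.1 K.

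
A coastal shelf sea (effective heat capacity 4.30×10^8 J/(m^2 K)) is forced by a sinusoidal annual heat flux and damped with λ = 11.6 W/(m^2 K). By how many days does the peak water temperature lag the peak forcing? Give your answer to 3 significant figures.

Areal heat capacity C = 4.30×10^8 J/(m^2 K) (given).
ω = 2π / 3.15×10^7 s = 1.99×10^-7 s⁻¹.
Phase lag φ = arctan(Cω/λ) = arctan(85.7/11.6) = 1.44 rad.
Time lag = φ / ω = 1.44 / 1.99×10^-7 = 7.21×10^6 s = 83.4 days.

83.4 days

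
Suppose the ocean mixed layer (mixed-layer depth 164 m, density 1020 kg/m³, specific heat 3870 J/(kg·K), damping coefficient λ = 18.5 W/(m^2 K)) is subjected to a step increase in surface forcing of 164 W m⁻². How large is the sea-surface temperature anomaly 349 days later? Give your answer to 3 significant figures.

5.12 K

Areal heat capacity C = ρ c_p D = 1020 × 3870 × 164 = 6.47×10^8 J/(m^2 K).
τ = C / λ = 6.47×10^8 / 18.5 = 3.50×10^7 s.
Equilibrium anomaly ΔT_eq = F / λ = 164 / 18.5 = 8.86 K.
t = 349 days = 3.02×10^7 s, so t/τ = 0.862.
ΔT(t) = ΔT_eq (1 − e^(−t/τ)) = 8.86 × (1 − e^−0.862) = 5.12 K.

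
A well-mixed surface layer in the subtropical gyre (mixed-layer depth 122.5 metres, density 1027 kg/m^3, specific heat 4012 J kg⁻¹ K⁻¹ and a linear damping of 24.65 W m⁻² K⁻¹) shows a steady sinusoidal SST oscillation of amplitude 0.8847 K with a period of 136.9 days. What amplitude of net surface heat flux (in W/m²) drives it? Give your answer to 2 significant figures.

Areal heat capacity C = ρ c_p D = 1027 × 4012 × 122.5 = 5.05×10^8 J/(m^2 K).
ω = 2π / 1.18×10^7 s = 5.31×10^-7 s⁻¹.
√((Cω)² + λ²) = √((268)² + 24.65²) = 269 W/(m²·K).
F₀ = A × √((Cω)²+λ²) = 0.8847 × 269 = 238 W/m².

240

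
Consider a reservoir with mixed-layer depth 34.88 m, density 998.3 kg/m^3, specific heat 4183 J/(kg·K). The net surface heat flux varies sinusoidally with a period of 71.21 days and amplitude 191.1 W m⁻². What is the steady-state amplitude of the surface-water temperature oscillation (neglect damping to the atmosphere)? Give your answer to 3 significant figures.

1.28 K

Areal heat capacity C = ρ c_p D = 998.3 × 4183 × 34.88 = 1.46×10^8 J/(m^2 K).
Angular frequency ω = 2π / T = 2π / 6.15×10^6 s = 1.02×10^-6 s⁻¹.
Cω = 1.46×10^8 × 1.02×10^-6 = 149 W/(m²·K).
Amplitude A = F₀ / (Cω) = 191.1 / 149 = 1.28 K.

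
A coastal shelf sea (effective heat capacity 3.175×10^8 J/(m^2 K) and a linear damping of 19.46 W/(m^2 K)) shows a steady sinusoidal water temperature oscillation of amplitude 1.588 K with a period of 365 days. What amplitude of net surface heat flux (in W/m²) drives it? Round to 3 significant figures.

105

Areal heat capacity C = 3.175×10^8 J/(m^2 K) (given).
ω = 2π / 3.15×10^7 s = 1.99×10^-7 s⁻¹.
√((Cω)² + λ²) = √((63.3)² + 19.46²) = 66.2 W/(m²·K).
F₀ = A × √((Cω)²+λ²) = 1.588 × 66.2 = 105 W/m².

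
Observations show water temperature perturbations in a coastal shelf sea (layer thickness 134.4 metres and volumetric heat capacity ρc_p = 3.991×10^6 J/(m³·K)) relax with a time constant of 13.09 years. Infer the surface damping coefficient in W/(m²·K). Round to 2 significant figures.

1.3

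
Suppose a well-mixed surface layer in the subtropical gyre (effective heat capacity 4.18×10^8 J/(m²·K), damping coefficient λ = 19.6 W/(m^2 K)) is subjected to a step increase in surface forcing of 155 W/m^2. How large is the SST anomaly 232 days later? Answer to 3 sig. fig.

Areal heat capacity C = 4.18×10^8 J/(m²·K) (given).
τ = C / λ = 4.18×10^8 / 19.6 = 2.13×10^7 s.
Equilibrium anomaly ΔT_eq = F / λ = 155 / 19.6 = 7.91 K.
t = 232 days = 2.00×10^7 s, so t/τ = 0.940.
ΔT(t) = ΔT_eq (1 − e^(−t/τ)) = 7.91 × (1 − e^−0.940) = 4.82 K.

4.82 K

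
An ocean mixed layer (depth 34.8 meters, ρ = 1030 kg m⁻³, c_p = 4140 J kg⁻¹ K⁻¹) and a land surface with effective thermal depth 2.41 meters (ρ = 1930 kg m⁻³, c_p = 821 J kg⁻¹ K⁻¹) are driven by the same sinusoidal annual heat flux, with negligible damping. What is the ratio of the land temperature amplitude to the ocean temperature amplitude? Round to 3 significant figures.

38.9

C_ocean = 1030 × 4140 × 34.8 = 1.48×10^8 J/(m²·K).
C_land = 1930 × 821 × 2.41 = 3.82×10^6 J/(m²·K).
Undamped amplitude ∝ 1/C, so A_land/A_ocean = C_ocean/C_land = 38.9.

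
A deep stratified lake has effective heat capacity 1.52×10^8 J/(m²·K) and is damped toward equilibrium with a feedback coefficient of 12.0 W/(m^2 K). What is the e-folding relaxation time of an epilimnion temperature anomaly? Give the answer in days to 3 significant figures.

147 days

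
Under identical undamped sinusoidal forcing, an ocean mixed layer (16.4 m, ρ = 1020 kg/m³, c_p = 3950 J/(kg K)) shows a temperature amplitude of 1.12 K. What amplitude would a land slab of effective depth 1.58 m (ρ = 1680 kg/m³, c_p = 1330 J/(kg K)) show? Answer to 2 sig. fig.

C_ocean = 6.61×10^7 J/(m²·K); C_land = 3.53×10^6 J/(m²·K).
A ∝ 1/C ⇒ A_land = A_ocean × C_ocean/C_land = 1.12 × 18.7 = 21.0 K.

21 K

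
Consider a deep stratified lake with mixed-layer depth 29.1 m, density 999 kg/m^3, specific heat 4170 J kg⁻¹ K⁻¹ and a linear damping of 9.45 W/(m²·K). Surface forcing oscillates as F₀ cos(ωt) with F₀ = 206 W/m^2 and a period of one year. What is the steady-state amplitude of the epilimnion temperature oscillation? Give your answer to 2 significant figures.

Areal heat capacity C = ρ c_p D = 999 × 4170 × 29.1 = 1.21×10^8 J/(m²·K).
Angular frequency ω = 2π / T = 2π / 3.15×10^7 s = 1.99×10^-7 s⁻¹.
√((Cω)² + λ²) = √((24.2)² + 9.45²) = 25.9 W/(m²·K).
Amplitude A = F₀ / √((Cω)²+λ²) = 206 / 25.9 = 7.94 K.

7.9 K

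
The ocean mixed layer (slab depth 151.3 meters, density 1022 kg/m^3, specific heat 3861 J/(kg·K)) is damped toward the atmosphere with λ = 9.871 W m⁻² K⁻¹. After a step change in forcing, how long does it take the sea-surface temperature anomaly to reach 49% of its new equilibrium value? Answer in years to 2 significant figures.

Areal heat capacity C = ρ c_p D = 1022 × 3861 × 151.3 = 5.97×10^8 J/(m²·K).
τ = C / λ = 5.97×10^8 / 9.871 = 6.05×10^7 s.
Fraction reached: 1 − e^(−t/τ) = 0.49 ⇒ t = −τ ln(1 − 0.49) = τ × 0.673.
t = 4.07×10^7 s = 1.29 years.

1.3 years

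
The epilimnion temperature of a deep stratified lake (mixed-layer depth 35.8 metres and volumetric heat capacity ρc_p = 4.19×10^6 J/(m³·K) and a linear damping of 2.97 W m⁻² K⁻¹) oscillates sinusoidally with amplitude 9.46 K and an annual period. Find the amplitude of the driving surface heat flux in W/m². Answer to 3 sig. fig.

284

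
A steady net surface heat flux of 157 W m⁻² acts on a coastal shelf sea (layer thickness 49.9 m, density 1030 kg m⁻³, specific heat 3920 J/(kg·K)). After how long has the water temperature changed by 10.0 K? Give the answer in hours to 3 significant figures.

3560 hours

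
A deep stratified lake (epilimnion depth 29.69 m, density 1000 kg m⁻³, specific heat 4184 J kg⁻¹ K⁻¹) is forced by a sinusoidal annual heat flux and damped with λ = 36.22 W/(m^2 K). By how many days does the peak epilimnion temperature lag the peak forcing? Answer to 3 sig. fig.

Areal heat capacity C = ρ c_p D = 1000 × 4184 × 29.69 = 1.24×10^8 J/(m²·K).
ω = 2π / 3.15×10^7 s = 1.99×10^-7 s⁻¹.
Phase lag φ = arctan(Cω/λ) = arctan(24.7/36.22) = 0.599 rad.
Time lag = φ / ω = 0.599 / 1.99×10^-7 = 3.01×10^6 s = 34.8 days.

34.8 days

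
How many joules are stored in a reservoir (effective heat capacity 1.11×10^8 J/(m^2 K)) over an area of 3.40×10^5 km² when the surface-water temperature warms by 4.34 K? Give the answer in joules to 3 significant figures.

Areal heat capacity C = 1.11×10^8 J/(m^2 K) (given).
Heat per unit area: q = C ΔT = 1.11×10^8 × 4.34 = 4.82×10^8 J/m².
Total heat: Q = q × A = 4.82×10^8 × (3.40×10^5 × 10⁶ m²) = 1.64×10^20 J.

1.64×10^20 J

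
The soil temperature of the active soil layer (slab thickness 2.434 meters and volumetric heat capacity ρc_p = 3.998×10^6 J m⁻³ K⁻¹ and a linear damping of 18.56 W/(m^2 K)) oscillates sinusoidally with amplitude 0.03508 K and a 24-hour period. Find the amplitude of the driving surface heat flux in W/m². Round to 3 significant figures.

24.8

Areal heat capacity C = ρc_p × D = 3.998×10^6 × 2.434 = 9.73×10^6 J m⁻² K⁻¹.
ω = 2π / 86400 s = 7.27×10^-5 s⁻¹.
√((Cω)² + λ²) = √((708)² + 18.56²) = 708 W/(m²·K).
F₀ = A × √((Cω)²+λ²) = 0.03508 × 708 = 24.8 W/m².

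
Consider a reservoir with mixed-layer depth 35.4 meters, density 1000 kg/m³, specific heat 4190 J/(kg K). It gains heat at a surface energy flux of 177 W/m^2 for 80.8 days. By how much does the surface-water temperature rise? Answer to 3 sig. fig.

8.33 K

Areal heat capacity C = ρ c_p D = 1000 × 4190 × 35.4 = 1.48×10^8 J m⁻² K⁻¹.
Net heat input Q = F Δt = 177 × (80.8 days × 86400 s/day) = 1.24×10^9 J/m².
ΔT = Q / C = 1.24×10^9 / 1.48×10^8 = 8.33 K.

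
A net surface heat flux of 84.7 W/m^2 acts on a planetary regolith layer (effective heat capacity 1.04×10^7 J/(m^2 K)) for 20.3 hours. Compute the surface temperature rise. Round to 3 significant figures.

0.595 K

Areal heat capacity C = 1.04×10^7 J/(m^2 K) (given).
Net heat input Q = F Δt = 84.7 × (20.3 hours × 3600 s/hour) = 6.19×10^6 J/m².
ΔT = Q / C = 6.19×10^6 / 1.04×10^7 = 0.595 K.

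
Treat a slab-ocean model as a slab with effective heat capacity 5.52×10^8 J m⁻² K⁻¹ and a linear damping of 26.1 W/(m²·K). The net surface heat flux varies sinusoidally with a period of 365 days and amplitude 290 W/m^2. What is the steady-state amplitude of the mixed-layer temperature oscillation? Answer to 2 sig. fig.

Areal heat capacity C = 5.52×10^8 J m⁻² K⁻¹ (given).
Angular frequency ω = 2π / T = 2π / 3.15×10^7 s = 1.99×10^-7 s⁻¹.
√((Cω)² + λ²) = √((110)² + 26.1²) = 113 W/(m²·K).
Amplitude A = F₀ / √((Cω)²+λ²) = 290 / 113 = 2.57 K.

2.6 K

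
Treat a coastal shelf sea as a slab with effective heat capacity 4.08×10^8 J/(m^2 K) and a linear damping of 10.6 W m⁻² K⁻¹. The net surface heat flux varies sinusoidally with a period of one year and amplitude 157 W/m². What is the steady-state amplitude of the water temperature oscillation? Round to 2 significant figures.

1.9 K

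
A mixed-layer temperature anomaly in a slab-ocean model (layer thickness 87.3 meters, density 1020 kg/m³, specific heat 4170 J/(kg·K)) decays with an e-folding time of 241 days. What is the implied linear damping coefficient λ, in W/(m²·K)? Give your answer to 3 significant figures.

Areal heat capacity C = ρ c_p D = 1020 × 4170 × 87.3 = 3.71×10^8 J m⁻² K⁻¹.
τ = 241 days = 2.08×10^7 s.
λ = C / τ = 3.71×10^8 / 2.08×10^7 = 17.8 W/(m²·K).

17.8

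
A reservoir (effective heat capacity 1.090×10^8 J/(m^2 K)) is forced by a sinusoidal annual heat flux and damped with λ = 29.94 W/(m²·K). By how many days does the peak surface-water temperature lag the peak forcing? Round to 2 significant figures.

Areal heat capacity C = 1.090×10^8 J/(m^2 K) (given).
ω = 2π / 3.15×10^7 s = 1.99×10^-7 s⁻¹.
Phase lag φ = arctan(Cω/λ) = arctan(21.7/29.94) = 0.628 rad.
Time lag = φ / ω = 0.628 / 1.99×10^-7 = 3.15×10^6 s = 36.5 days.

36 days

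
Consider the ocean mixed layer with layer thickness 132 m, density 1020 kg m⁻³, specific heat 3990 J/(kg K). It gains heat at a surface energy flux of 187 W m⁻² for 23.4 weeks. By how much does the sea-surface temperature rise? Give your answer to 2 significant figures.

Areal heat capacity C = ρ c_p D = 1020 × 3990 × 132 = 5.37×10^8 J m⁻² K⁻¹.
Net heat input Q = F Δt = 187 × (23.4 weeks × 6.048×10^5 s/week) = 2.65×10^9 J/m².
ΔT = Q / C = 2.65×10^9 / 5.37×10^8 = 4.93 K.

4.9 K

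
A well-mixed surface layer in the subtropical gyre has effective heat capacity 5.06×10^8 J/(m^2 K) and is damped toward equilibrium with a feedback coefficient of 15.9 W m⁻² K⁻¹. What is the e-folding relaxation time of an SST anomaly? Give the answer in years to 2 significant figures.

1.0 years

Areal heat capacity C = 5.06×10^8 J/(m^2 K) (given).
Relaxation time τ = C / λ = 5.06×10^8 / 15.9 = 3.18×10^7 s.
In years: 3.18×10^7 s / (3.156×10^7 s/year) = 1.01 years.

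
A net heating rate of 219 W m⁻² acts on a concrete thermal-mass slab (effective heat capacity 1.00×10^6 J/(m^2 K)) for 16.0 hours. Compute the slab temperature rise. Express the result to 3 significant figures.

12.6 K

Areal heat capacity C = 1.00×10^6 J/(m^2 K) (given).
Net heat input Q = F Δt = 219 × (16.0 hours × 3600 s/hour) = 1.26×10^7 J/m².
ΔT = Q / C = 1.26×10^7 / 1.00×10^6 = 12.6 K.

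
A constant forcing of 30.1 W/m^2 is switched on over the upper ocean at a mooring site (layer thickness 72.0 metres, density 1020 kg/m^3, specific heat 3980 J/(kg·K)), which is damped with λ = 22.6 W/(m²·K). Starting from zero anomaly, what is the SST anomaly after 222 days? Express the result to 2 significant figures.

1.0 K

Areal heat capacity C = ρ c_p D = 1020 × 3980 × 72.0 = 2.92×10^8 J/(m²·K).
τ = C / λ = 2.92×10^8 / 22.6 = 1.29×10^7 s.
Equilibrium anomaly ΔT_eq = F / λ = 30.1 / 22.6 = 1.33 K.
t = 222 days = 1.92×10^7 s, so t/τ = 1.48.
ΔT(t) = ΔT_eq (1 − e^(−t/τ)) = 1.33 × (1 − e^−1.48) = 1.03 K.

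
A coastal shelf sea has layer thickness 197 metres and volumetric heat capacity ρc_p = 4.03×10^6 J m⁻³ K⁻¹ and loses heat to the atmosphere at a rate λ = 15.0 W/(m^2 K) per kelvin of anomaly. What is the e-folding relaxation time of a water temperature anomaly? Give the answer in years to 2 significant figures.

1.7 years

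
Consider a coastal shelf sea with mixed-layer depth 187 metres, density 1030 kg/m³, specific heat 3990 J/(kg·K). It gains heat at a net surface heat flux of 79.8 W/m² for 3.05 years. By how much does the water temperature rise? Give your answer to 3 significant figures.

9.99 K

Areal heat capacity C = ρ c_p D = 1030 × 3990 × 187 = 7.69×10^8 J/(m^2 K).
Net heat input Q = F Δt = 79.8 × (3.05 years × 3.156×10^7 s/year) = 7.68×10^9 J/m².
ΔT = Q / C = 7.68×10^9 / 7.69×10^8 = 9.99 K.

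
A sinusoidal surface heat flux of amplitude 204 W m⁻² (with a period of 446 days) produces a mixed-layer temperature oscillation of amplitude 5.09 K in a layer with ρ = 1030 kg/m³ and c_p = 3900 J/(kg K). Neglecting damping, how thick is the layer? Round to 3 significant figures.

ω = 2π / 3.85×10^7 s = 1.63×10^-7 s⁻¹.
Required C = F₀ / (A ω) = 204 / (5.09 × 1.63×10^-7) = 2.46×10^8 J/(m²·K).
D = C / (ρ c_p) = 2.46×10^8 / (1030 × 3900) = 61.2 m.

61.2 m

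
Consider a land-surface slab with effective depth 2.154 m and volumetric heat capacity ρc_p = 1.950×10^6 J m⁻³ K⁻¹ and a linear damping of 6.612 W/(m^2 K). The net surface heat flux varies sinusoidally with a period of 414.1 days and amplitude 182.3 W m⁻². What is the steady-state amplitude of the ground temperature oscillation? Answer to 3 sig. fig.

27.4 K

Areal heat capacity C = ρc_p × D = 1.950×10^6 × 2.154 = 4.20×10^6 J/(m^2 K).
Angular frequency ω = 2π / T = 2π / 3.58×10^7 s = 1.76×10^-7 s⁻¹.
√((Cω)² + λ²) = √((0.738)² + 6.612²) = 6.65 W/(m²·K).
Amplitude A = F₀ / √((Cω)²+λ²) = 182.3 / 6.65 = 27.4 K.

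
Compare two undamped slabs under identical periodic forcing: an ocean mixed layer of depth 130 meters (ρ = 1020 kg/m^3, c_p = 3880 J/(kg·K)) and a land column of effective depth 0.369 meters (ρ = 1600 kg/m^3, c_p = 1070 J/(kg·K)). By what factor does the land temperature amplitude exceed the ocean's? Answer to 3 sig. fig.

814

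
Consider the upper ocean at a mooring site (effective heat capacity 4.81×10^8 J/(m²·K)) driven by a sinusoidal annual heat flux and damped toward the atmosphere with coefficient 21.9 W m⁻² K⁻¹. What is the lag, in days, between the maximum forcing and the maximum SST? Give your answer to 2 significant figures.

Areal heat capacity C = 4.81×10^8 J/(m²·K) (given).
ω = 2π / 3.15×10^7 s = 1.99×10^-7 s⁻¹.
Phase lag φ = arctan(Cω/λ) = arctan(95.8/21.9) = 1.35 rad.
Time lag = φ / ω = 1.35 / 1.99×10^-7 = 6.76×10^6 s = 78.2 days.

78 days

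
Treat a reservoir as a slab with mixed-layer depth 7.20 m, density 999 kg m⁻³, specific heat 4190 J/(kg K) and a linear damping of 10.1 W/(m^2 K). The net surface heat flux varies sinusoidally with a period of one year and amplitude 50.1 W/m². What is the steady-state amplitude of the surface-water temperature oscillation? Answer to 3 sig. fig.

4.26 K

Areal heat capacity C = ρ c_p D = 999 × 4190 × 7.20 = 3.01×10^7 J/(m²·K).
Angular frequency ω = 2π / T = 2π / 3.15×10^7 s = 1.99×10^-7 s⁻¹.
√((Cω)² + λ²) = √((6.00)² + 10.1²) = 11.8 W/(m²·K).
Amplitude A = F₀ / √((Cω)²+λ²) = 50.1 / 11.8 = 4.26 K.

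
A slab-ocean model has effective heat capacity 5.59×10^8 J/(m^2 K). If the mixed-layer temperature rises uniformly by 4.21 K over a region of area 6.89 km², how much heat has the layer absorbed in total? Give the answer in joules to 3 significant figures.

Areal heat capacity C = 5.59×10^8 J/(m^2 K) (given).
Heat per unit area: q = C ΔT = 5.59×10^8 × 4.21 = 2.35×10^9 J/m².
Total heat: Q = q × A = 2.35×10^9 × (6.89 × 10⁶ m²) = 1.62×10^16 J.

1.62×10^16 J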